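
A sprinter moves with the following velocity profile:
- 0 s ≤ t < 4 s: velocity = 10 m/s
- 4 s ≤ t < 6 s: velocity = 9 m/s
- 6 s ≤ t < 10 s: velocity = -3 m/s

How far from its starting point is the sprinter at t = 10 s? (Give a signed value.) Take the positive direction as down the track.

46 m

Net displacement equals the area under the velocity-time graph (areas below the axis count negative).
0–4 s: 10 × 4 = 40 m
4–6 s: 9 × 2 = 18 m
6–10 s: -3 × 4 = -12 m
Net displacement = 46 m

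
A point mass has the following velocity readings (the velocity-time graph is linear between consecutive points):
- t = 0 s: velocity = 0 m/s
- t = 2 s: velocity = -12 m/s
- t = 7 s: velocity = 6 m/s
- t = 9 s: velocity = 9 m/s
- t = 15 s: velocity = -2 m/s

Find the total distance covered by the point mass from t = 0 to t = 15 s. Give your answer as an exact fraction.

827/11 m

Total distance travelled is ∫|v| dt — sum the magnitudes of each area piece.
0–2 s: |½(0 + -12)(2)| = 12 m
2–7 s: v = 0 at t = 16/3 s; triangle areas 20 + 5 = 25 m
7–9 s: |½(6 + 9)(2)| = 15 m
9–15 s: v = 0 at t = 153/11 s; triangle areas 243/11 + 12/11 = 255/11 m
Total distance = 827/11 m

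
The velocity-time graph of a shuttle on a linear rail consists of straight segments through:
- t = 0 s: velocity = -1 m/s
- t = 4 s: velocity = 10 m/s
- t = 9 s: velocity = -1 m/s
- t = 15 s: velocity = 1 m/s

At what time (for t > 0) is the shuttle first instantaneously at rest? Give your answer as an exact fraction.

v changes sign on 0–4 s (from -1 to 10); the graph is linear there, so v = 0 at t = 0 + (1)·(4 − 0)/(10 − -1) = 4/11 s.

t = 4/11 s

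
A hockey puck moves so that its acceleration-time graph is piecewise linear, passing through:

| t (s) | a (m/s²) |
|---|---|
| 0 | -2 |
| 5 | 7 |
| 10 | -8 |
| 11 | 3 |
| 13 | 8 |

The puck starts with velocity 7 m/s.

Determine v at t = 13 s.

25.5 m/s

Δv equals the area under the a-t graph; then v = v₀ + Δv.
0–5 s: ½(-2 + 7)(5) = 12.5 m/s
5–10 s: ½(7 + -8)(5) = -2.5 m/s
10–11 s: ½(-8 + 3)(1) = -2.5 m/s
11–13 s: ½(3 + 8)(2) = 11 m/s
Δv = 18.5 m/s, so v(13) = 7 + (18.5) = 25.5 m/s.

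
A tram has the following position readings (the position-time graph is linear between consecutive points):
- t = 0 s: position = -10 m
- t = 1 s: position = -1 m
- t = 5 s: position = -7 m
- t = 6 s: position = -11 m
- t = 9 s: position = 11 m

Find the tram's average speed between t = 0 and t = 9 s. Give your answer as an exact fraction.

41/9 m/s

Average speed = (total path length)/(elapsed time); on a piecewise-linear x-t graph the path length is Σ|Δx|.
0–1 s: |Δx| = |-1 − -10| = 9 m
1–5 s: |Δx| = |-7 − -1| = 6 m
5–6 s: |Δx| = |-11 − -7| = 4 m
6–9 s: |Δx| = |11 − -11| = 22 m
Total path = 41 m; average speed = 41/9 = 41/9 m/s.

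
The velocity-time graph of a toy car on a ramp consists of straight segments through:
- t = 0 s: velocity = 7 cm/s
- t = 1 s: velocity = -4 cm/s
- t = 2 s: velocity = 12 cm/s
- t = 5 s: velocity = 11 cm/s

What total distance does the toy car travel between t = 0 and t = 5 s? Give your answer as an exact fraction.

467/11 cm

Total distance travelled is ∫|v| dt — sum the magnitudes of each area piece.
0–1 s: v = 0 at t = 7/11 s; triangle areas 49/22 + 8/11 = 65/22 cm
1–2 s: v = 0 at t = 1.25 s; triangle areas 0.5 + 4.5 = 5 cm
2–5 s: |½(12 + 11)(3)| = 34.5 cm
Total distance = 467/11 cm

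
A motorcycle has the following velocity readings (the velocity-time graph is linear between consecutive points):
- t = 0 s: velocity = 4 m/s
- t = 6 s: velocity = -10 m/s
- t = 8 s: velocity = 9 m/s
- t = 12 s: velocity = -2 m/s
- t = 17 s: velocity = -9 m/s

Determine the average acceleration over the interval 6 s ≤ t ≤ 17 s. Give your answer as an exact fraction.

1/11 m/s²

Average acceleration = Δv/Δt = (-9 − -10)/(17 − 6) = 1/11 m/s².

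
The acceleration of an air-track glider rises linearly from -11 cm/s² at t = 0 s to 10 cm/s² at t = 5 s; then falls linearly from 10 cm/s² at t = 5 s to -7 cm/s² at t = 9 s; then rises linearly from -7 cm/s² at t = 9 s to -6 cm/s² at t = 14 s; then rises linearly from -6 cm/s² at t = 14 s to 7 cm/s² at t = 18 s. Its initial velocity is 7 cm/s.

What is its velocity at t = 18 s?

Δv equals the area under the a-t graph; then v = v₀ + Δv.
0–5 s: ½(-11 + 10)(5) = -2.5 cm/s
5–9 s: ½(10 + -7)(4) = 6 cm/s
9–14 s: ½(-7 + -6)(5) = -32.5 cm/s
14–18 s: ½(-6 + 7)(4) = 2 cm/s
Δv = -27 cm/s, so v(18) = 7 + (-27) = -20 cm/s.

-20 cm/s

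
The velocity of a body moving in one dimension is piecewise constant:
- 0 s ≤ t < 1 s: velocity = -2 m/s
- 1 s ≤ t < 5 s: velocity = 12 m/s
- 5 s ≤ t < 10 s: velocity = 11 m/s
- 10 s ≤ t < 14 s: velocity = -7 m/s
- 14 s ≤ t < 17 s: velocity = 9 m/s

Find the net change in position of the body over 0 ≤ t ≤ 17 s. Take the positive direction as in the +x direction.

100 m

Net displacement equals the area under the velocity-time graph (areas below the axis count negative).
0–1 s: -2 × 1 = -2 m
1–5 s: 12 × 4 = 48 m
5–10 s: 11 × 5 = 55 m
10–14 s: -7 × 4 = -28 m
14–17 s: 9 × 3 = 27 m
Net displacement = 100 m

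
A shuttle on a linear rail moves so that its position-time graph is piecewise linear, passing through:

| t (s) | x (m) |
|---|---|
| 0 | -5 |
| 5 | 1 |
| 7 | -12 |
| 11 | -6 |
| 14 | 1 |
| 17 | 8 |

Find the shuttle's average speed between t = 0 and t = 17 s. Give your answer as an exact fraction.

39/17 m/s

Average speed = (total path length)/(elapsed time); on a piecewise-linear x-t graph the path length is Σ|Δx|.
0–5 s: |Δx| = |1 − -5| = 6 m
5–7 s: |Δx| = |-12 − 1| = 13 m
7–11 s: |Δx| = |-6 − -12| = 6 m
11–14 s: |Δx| = |1 − -6| = 7 m
14–17 s: |Δx| = |8 − 1| = 7 m
Total path = 39 m; average speed = 39/17 = 39/17 m/s.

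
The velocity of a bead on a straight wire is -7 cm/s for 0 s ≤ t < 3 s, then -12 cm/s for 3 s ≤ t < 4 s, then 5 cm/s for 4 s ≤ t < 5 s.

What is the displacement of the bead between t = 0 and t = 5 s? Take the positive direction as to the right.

Displacement is the signed area under the v-t curve.
0–3 s: -7 × 3 = -21 cm
3–4 s: -12 × 1 = -12 cm
4–5 s: 5 × 1 = 5 cm
Net displacement = -28 cm

-28 cm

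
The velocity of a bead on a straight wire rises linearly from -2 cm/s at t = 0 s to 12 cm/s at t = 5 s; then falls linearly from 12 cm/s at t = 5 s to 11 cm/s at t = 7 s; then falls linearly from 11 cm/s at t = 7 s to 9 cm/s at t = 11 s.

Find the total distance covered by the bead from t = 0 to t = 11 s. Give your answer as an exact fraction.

Distance (not displacement) is the total path length: add the absolute areas under v-t.
0–5 s: v = 0 at t = 5/7 s; triangle areas 5/7 + 180/7 = 185/7 cm
5–7 s: |½(12 + 11)(2)| = 23 cm
7–11 s: |½(11 + 9)(4)| = 40 cm
Total distance = 626/7 cm

626/7 cm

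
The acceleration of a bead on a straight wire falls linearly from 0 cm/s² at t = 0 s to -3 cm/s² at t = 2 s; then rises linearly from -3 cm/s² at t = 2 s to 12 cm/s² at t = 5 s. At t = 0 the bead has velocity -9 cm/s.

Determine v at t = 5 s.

1.5 cm/s

Δv equals the area under the a-t graph; then v = v₀ + Δv.
0–2 s: ½(0 + -3)(2) = -3 cm/s
2–5 s: ½(-3 + 12)(3) = 13.5 cm/s
Δv = 10.5 cm/s, so v(5) = -9 + (10.5) = 1.5 cm/s.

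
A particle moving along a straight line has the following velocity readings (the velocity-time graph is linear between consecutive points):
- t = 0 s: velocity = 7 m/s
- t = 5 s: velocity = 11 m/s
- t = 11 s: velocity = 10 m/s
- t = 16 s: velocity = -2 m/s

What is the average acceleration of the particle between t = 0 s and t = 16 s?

-0.5625 m/s²

Average acceleration = Δv/Δt = (-2 − 7)/(16 − 0) = -0.5625 m/s².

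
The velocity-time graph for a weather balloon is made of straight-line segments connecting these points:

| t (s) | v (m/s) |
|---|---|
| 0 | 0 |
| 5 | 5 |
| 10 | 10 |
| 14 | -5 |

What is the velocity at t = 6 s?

6 m/s

On 5–10 s the graph is linear from 5 to 10 m/s: v(6) = 5 + (10 − 5)·(6 − 5)/(10 − 5) = 6 m/s.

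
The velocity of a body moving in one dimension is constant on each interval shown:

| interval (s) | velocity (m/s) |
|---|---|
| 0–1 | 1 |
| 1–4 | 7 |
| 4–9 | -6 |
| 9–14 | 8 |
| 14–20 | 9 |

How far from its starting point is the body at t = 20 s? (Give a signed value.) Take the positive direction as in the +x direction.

Net displacement equals the area under the velocity-time graph (areas below the axis count negative).
0–1 s: 1 × 1 = 1 m
1–4 s: 7 × 3 = 21 m
4–9 s: -6 × 5 = -30 m
9–14 s: 8 × 5 = 40 m
14–20 s: 9 × 6 = 54 m
Net displacement = 86 m

86 m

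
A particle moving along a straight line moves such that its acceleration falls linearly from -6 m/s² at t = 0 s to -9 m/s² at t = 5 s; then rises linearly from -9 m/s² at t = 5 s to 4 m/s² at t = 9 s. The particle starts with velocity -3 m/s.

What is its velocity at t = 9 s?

-50.5 m/s

Δv equals the area under the a-t graph; then v = v₀ + Δv.
0–5 s: ½(-6 + -9)(5) = -37.5 m/s
5–9 s: ½(-9 + 4)(4) = -10 m/s
Δv = -47.5 m/s, so v(9) = -3 + (-47.5) = -50.5 m/s.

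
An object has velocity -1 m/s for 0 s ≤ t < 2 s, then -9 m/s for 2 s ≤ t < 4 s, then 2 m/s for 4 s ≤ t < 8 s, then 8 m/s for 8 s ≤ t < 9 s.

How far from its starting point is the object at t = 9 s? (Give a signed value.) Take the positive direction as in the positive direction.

Displacement is the signed area under the v-t curve.
0–2 s: -1 × 2 = -2 m
2–4 s: -9 × 2 = -18 m
4–8 s: 2 × 4 = 8 m
8–9 s: 8 × 1 = 8 m
Net displacement = -4 m

-4 m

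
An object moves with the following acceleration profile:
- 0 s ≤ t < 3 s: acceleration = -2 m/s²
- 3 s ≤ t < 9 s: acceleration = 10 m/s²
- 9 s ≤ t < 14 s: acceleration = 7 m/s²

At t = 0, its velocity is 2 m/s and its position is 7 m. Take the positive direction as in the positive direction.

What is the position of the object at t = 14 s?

On each constant-a segment, Δv = aΔt and Δx = v₀Δt + ½aΔt²; chain segment to segment.
0–3 s: v starts 2 m/s; Δx = 2·3 + ½·-2·3² = -3 m; v ends -4 m/s.
3–9 s: v starts -4 m/s; Δx = -4·6 + ½·10·6² = 156 m; v ends 56 m/s.
9–14 s: v starts 56 m/s; Δx = 56·5 + ½·7·5² = 367.5 m; v ends 91 m/s.
x(14) = 7 + Σ Δx = 527.5 m.

527.5 m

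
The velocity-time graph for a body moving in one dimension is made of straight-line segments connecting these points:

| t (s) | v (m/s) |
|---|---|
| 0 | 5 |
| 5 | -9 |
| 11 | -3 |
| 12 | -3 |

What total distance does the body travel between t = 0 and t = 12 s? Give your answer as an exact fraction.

Total distance travelled is ∫|v| dt — sum the magnitudes of each area piece.
0–5 s: v = 0 at t = 25/14 s; triangle areas 125/28 + 405/28 = 265/14 m
5–11 s: |½(-9 + -3)(6)| = 36 m
11–12 s: |-3| × 1 = 3 m
Total distance = 811/14 m

811/14 m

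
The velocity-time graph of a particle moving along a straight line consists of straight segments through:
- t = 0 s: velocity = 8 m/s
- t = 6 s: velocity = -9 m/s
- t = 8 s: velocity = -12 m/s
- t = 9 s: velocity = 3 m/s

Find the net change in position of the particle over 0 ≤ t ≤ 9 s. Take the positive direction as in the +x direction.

-28.5 m

Net displacement equals the area under the velocity-time graph (areas below the axis count negative).
0–6 s: ½(8 + -9)(6) = -3 m
6–8 s: ½(-9 + -12)(2) = -21 m
8–9 s: ½(-12 + 3)(1) = -4.5 m
Net displacement = -28.5 m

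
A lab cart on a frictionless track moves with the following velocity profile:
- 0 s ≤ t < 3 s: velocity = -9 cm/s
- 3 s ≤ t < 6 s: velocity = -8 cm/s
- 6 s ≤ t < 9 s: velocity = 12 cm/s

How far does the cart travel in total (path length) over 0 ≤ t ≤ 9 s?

Distance (not displacement) is the total path length: add the absolute areas under v-t.
0–3 s: |-9| × 3 = 27 cm
3–6 s: |-8| × 3 = 24 cm
6–9 s: |12| × 3 = 36 cm
Total distance = 87 cm

87 cm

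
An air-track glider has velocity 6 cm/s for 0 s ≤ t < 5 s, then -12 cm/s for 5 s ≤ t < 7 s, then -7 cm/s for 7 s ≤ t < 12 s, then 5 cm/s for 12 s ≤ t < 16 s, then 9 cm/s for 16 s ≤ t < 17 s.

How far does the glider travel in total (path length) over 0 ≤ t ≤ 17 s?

118 cm

Distance (not displacement) is the total path length: add the absolute areas under v-t.
0–5 s: |6| × 5 = 30 cm
5–7 s: |-12| × 2 = 24 cm
7–12 s: |-7| × 5 = 35 cm
12–16 s: |5| × 4 = 20 cm
16–17 s: |9| × 1 = 9 cm
Total distance = 118 cm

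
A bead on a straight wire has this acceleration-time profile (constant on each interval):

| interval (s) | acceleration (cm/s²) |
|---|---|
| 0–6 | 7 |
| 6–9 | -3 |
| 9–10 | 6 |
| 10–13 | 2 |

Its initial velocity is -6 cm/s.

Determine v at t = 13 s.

39 cm/s

Δv equals the area under the a-t graph; then v = v₀ + Δv.
0–6 s: 7 × 6 = 42 cm/s
6–9 s: -3 × 3 = -9 cm/s
9–10 s: 6 × 1 = 6 cm/s
10–13 s: 2 × 3 = 6 cm/s
Δv = 45 cm/s, so v(13) = -6 + (45) = 39 cm/s.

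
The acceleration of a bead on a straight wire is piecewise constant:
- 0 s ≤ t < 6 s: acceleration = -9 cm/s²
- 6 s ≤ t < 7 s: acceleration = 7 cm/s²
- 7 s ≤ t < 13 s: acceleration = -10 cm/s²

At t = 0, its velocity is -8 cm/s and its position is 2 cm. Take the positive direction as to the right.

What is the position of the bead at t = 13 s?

On each constant-a segment, Δv = aΔt and Δx = v₀Δt + ½aΔt²; chain segment to segment.
0–6 s: v starts -8 cm/s; Δx = -8·6 + ½·-9·6² = -210 cm; v ends -62 cm/s.
6–7 s: v starts -62 cm/s; Δx = -62·1 + ½·7·1² = -58.5 cm; v ends -55 cm/s.
7–13 s: v starts -55 cm/s; Δx = -55·6 + ½·-10·6² = -510 cm; v ends -115 cm/s.
x(13) = 2 + Σ Δx = -776.5 cm.

-776.5 cm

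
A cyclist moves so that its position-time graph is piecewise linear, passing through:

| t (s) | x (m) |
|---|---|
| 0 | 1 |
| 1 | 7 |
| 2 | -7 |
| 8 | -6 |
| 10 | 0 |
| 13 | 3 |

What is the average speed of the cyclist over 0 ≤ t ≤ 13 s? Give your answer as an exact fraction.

30/13 m/s

Average speed = (total path length)/(elapsed time); on a piecewise-linear x-t graph the path length is Σ|Δx|.
0–1 s: |Δx| = |7 − 1| = 6 m
1–2 s: |Δx| = |-7 − 7| = 14 m
2–8 s: |Δx| = |-6 − -7| = 1 m
8–10 s: |Δx| = |0 − -6| = 6 m
10–13 s: |Δx| = |3 − 0| = 3 m
Total path = 30 m; average speed = 30/13 = 30/13 m/s.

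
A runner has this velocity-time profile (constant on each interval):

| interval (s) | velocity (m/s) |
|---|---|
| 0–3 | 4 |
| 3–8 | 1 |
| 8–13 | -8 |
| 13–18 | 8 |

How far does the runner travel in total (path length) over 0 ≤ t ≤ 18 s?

Distance (not displacement) is the total path length: add the absolute areas under v-t.
0–3 s: |4| × 3 = 12 m
3–8 s: |1| × 5 = 5 m
8–13 s: |-8| × 5 = 40 m
13–18 s: |8| × 5 = 40 m
Total distance = 97 m

97 m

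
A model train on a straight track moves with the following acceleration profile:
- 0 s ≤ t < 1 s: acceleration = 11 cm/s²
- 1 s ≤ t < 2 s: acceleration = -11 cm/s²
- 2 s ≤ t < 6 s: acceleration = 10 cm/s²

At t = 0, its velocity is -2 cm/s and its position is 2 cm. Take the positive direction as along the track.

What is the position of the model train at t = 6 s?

On each constant-a segment, Δv = aΔt and Δx = v₀Δt + ½aΔt²; chain segment to segment.
0–1 s: v starts -2 cm/s; Δx = -2·1 + ½·11·1² = 3.5 cm; v ends 9 cm/s.
1–2 s: v starts 9 cm/s; Δx = 9·1 + ½·-11·1² = 3.5 cm; v ends -2 cm/s.
2–6 s: v starts -2 cm/s; Δx = -2·4 + ½·10·4² = 72 cm; v ends 38 cm/s.
x(6) = 2 + Σ Δx = 81 cm.

81 cm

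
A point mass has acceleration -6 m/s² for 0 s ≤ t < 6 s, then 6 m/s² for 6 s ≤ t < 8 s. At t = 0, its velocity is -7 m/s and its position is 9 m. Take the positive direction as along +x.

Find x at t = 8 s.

On each constant-a segment, Δv = aΔt and Δx = v₀Δt + ½aΔt²; chain segment to segment.
0–6 s: v starts -7 m/s; Δx = -7·6 + ½·-6·6² = -150 m; v ends -43 m/s.
6–8 s: v starts -43 m/s; Δx = -43·2 + ½·6·2² = -74 m; v ends -31 m/s.
x(8) = 9 + Σ Δx = -215 m.

-215 m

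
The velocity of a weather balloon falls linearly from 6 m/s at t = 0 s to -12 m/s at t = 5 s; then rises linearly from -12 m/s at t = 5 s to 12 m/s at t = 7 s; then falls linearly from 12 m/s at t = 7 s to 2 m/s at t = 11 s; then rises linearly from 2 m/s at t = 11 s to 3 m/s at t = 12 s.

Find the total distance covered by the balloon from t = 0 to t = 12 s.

Total distance travelled is ∫|v| dt — sum the magnitudes of each area piece.
0–5 s: v = 0 at t = 5/3 s; triangle areas 5 + 20 = 25 m
5–7 s: v = 0 at t = 6 s; triangle areas 6 + 6 = 12 m
7–11 s: |½(12 + 2)(4)| = 28 m
11–12 s: |½(2 + 3)(1)| = 2.5 m
Total distance = 67.5 m

67.5 m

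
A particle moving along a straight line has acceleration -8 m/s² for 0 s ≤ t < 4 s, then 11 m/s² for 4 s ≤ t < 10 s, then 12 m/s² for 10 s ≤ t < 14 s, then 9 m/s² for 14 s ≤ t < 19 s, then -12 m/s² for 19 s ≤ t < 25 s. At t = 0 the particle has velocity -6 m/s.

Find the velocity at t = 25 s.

49 m/s

Δv equals the area under the a-t graph; then v = v₀ + Δv.
0–4 s: -8 × 4 = -32 m/s
4–10 s: 11 × 6 = 66 m/s
10–14 s: 12 × 4 = 48 m/s
14–19 s: 9 × 5 = 45 m/s
19–25 s: -12 × 6 = -72 m/s
Δv = 55 m/s, so v(25) = -6 + (55) = 49 m/s.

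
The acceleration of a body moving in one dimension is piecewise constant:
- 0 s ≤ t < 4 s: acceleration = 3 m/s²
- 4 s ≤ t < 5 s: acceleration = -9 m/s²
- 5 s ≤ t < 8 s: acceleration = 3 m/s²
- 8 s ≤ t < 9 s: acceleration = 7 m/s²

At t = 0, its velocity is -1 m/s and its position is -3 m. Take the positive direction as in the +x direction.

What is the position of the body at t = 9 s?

57.5 m

On each constant-a segment, Δv = aΔt and Δx = v₀Δt + ½aΔt²; chain segment to segment.
0–4 s: v starts -1 m/s; Δx = -1·4 + ½·3·4² = 20 m; v ends 11 m/s.
4–5 s: v starts 11 m/s; Δx = 11·1 + ½·-9·1² = 6.5 m; v ends 2 m/s.
5–8 s: v starts 2 m/s; Δx = 2·3 + ½·3·3² = 19.5 m; v ends 11 m/s.
8–9 s: v starts 11 m/s; Δx = 11·1 + ½·7·1² = 14.5 m; v ends 18 m/s.
x(9) = -3 + Σ Δx = 57.5 m.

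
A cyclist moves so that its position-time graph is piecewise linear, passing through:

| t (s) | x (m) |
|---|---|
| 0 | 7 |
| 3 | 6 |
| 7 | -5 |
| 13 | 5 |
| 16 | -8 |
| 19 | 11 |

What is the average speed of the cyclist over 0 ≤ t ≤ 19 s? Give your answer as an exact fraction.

54/19 m/s

Average speed = (total path length)/(elapsed time); on a piecewise-linear x-t graph the path length is Σ|Δx|.
0–3 s: |Δx| = |6 − 7| = 1 m
3–7 s: |Δx| = |-5 − 6| = 11 m
7–13 s: |Δx| = |5 − -5| = 10 m
13–16 s: |Δx| = |-8 − 5| = 13 m
16–19 s: |Δx| = |11 − -8| = 19 m
Total path = 54 m; average speed = 54/19 = 54/19 m/s.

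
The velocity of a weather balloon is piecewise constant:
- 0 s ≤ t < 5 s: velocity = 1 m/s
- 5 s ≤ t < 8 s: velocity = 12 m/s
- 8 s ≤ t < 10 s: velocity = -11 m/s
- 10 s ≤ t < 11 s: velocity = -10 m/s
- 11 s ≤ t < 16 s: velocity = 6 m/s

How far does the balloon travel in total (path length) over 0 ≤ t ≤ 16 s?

Distance (not displacement) is the total path length: add the absolute areas under v-t.
0–5 s: |1| × 5 = 5 m
5–8 s: |12| × 3 = 36 m
8–10 s: |-11| × 2 = 22 m
10–11 s: |-10| × 1 = 10 m
11–16 s: |6| × 5 = 30 m
Total distance = 103 m

103 m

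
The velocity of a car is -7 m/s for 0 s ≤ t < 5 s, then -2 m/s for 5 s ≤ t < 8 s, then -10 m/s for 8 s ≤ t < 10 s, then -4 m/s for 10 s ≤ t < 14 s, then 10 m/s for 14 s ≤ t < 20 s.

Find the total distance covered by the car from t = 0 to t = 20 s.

Distance (not displacement) is the total path length: add the absolute areas under v-t.
0–5 s: |-7| × 5 = 35 m
5–8 s: |-2| × 3 = 6 m
8–10 s: |-10| × 2 = 20 m
10–14 s: |-4| × 4 = 16 m
14–20 s: |10| × 6 = 60 m
Total distance = 137 m

137 m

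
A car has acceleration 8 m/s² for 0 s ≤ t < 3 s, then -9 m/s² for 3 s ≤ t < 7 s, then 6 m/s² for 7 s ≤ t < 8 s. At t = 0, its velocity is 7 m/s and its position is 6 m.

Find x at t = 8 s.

On each constant-a segment, Δv = aΔt and Δx = v₀Δt + ½aΔt²; chain segment to segment.
0–3 s: v starts 7 m/s; Δx = 7·3 + ½·8·3² = 57 m; v ends 31 m/s.
3–7 s: v starts 31 m/s; Δx = 31·4 + ½·-9·4² = 52 m; v ends -5 m/s.
7–8 s: v starts -5 m/s; Δx = -5·1 + ½·6·1² = -2 m; v ends 1 m/s.
x(8) = 6 + Σ Δx = 113 m.

113 m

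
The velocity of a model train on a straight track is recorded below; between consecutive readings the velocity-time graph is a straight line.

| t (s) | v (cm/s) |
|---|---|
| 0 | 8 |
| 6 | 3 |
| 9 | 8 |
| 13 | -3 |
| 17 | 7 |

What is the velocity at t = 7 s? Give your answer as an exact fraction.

On 6–9 s the graph is linear from 3 to 8 cm/s: v(7) = 3 + (8 − 3)·(7 − 6)/(9 − 6) = 14/3 cm/s.

14/3 cm/s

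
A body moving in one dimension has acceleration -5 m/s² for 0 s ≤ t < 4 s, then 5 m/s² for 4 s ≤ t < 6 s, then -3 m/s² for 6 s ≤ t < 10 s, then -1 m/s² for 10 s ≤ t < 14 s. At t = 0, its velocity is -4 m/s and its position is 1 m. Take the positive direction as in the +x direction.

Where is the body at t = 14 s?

On each constant-a segment, Δv = aΔt and Δx = v₀Δt + ½aΔt²; chain segment to segment.
0–4 s: v starts -4 m/s; Δx = -4·4 + ½·-5·4² = -56 m; v ends -24 m/s.
4–6 s: v starts -24 m/s; Δx = -24·2 + ½·5·2² = -38 m; v ends -14 m/s.
6–10 s: v starts -14 m/s; Δx = -14·4 + ½·-3·4² = -80 m; v ends -26 m/s.
10–14 s: v starts -26 m/s; Δx = -26·4 + ½·-1·4² = -112 m; v ends -30 m/s.
x(14) = 1 + Σ Δx = -285 m.

-285 m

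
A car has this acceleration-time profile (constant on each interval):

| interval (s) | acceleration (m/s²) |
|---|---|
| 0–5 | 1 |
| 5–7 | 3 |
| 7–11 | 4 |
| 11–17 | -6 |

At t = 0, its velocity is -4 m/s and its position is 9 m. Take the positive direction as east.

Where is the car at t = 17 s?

99.5 m

On each constant-a segment, Δv = aΔt and Δx = v₀Δt + ½aΔt²; chain segment to segment.
0–5 s: v starts -4 m/s; Δx = -4·5 + ½·1·5² = -7.5 m; v ends 1 m/s.
5–7 s: v starts 1 m/s; Δx = 1·2 + ½·3·2² = 8 m; v ends 7 m/s.
7–11 s: v starts 7 m/s; Δx = 7·4 + ½·4·4² = 60 m; v ends 23 m/s.
11–17 s: v starts 23 m/s; Δx = 23·6 + ½·-6·6² = 30 m; v ends -13 m/s.
x(17) = 9 + Σ Δx = 99.5 m.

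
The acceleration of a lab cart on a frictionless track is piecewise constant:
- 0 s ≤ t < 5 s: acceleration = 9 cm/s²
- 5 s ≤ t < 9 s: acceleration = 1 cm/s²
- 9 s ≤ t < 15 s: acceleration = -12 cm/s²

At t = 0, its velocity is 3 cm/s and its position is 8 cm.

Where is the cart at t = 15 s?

431.5 cm

On each constant-a segment, Δv = aΔt and Δx = v₀Δt + ½aΔt²; chain segment to segment.
0–5 s: v starts 3 cm/s; Δx = 3·5 + ½·9·5² = 127.5 cm; v ends 48 cm/s.
5–9 s: v starts 48 cm/s; Δx = 48·4 + ½·1·4² = 200 cm; v ends 52 cm/s.
9–15 s: v starts 52 cm/s; Δx = 52·6 + ½·-12·6² = 96 cm; v ends -20 cm/s.
x(15) = 8 + Σ Δx = 431.5 cm.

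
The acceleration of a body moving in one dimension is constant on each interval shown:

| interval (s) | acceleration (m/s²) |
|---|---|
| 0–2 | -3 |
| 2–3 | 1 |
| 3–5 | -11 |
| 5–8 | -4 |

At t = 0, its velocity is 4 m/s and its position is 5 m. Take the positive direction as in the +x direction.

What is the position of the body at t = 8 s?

-105.5 m

On each constant-a segment, Δv = aΔt and Δx = v₀Δt + ½aΔt²; chain segment to segment.
0–2 s: v starts 4 m/s; Δx = 4·2 + ½·-3·2² = 2 m; v ends -2 m/s.
2–3 s: v starts -2 m/s; Δx = -2·1 + ½·1·1² = -1.5 m; v ends -1 m/s.
3–5 s: v starts -1 m/s; Δx = -1·2 + ½·-11·2² = -24 m; v ends -23 m/s.
5–8 s: v starts -23 m/s; Δx = -23·3 + ½·-4·3² = -87 m; v ends -35 m/s.
x(8) = 5 + Σ Δx = -105.5 m.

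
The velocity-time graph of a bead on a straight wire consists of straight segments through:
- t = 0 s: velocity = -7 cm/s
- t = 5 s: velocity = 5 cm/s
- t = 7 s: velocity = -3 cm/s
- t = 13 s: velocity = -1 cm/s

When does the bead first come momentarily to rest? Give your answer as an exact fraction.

t = 35/12 s

v changes sign on 0–5 s (from -7 to 5); the graph is linear there, so v = 0 at t = 0 + (7)·(5 − 0)/(5 − -7) = 35/12 s.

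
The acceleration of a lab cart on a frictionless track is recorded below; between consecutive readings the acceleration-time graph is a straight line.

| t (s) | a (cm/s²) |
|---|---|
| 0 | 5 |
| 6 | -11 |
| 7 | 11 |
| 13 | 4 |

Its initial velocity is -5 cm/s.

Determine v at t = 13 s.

Δv equals the area under the a-t graph; then v = v₀ + Δv.
0–6 s: ½(5 + -11)(6) = -18 cm/s
6–7 s: ½(-11 + 11)(1) = 0 cm/s
7–13 s: ½(11 + 4)(6) = 45 cm/s
Δv = 27 cm/s, so v(13) = -5 + (27) = 22 cm/s.

22 cm/s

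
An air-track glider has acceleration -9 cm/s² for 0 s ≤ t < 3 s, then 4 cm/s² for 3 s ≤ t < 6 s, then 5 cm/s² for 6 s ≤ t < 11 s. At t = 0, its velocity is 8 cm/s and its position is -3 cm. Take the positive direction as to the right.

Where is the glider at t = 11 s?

On each constant-a segment, Δv = aΔt and Δx = v₀Δt + ½aΔt²; chain segment to segment.
0–3 s: v starts 8 cm/s; Δx = 8·3 + ½·-9·3² = -16.5 cm; v ends -19 cm/s.
3–6 s: v starts -19 cm/s; Δx = -19·3 + ½·4·3² = -39 cm; v ends -7 cm/s.
6–11 s: v starts -7 cm/s; Δx = -7·5 + ½·5·5² = 27.5 cm; v ends 18 cm/s.
x(11) = -3 + Σ Δx = -31 cm.

-31 cm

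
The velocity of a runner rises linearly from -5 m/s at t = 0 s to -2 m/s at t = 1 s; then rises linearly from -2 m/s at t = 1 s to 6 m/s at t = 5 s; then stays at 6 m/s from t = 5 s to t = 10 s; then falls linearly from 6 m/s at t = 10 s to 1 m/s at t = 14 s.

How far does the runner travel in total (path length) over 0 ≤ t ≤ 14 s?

57.5 m

Total distance travelled is ∫|v| dt — sum the magnitudes of each area piece.
0–1 s: |½(-5 + -2)(1)| = 3.5 m
1–5 s: v = 0 at t = 2 s; triangle areas 1 + 9 = 10 m
5–10 s: |6| × 5 = 30 m
10–14 s: |½(6 + 1)(4)| = 14 m
Total distance = 57.5 m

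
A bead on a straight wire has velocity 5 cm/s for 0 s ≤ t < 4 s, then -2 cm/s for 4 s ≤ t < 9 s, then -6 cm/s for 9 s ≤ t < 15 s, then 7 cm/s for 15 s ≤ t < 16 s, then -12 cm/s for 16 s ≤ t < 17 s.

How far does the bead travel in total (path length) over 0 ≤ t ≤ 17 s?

Total distance travelled is ∫|v| dt — sum the magnitudes of each area piece.
0–4 s: |5| × 4 = 20 cm
4–9 s: |-2| × 5 = 10 cm
9–15 s: |-6| × 6 = 36 cm
15–16 s: |7| × 1 = 7 cm
16–17 s: |-12| × 1 = 12 cm
Total distance = 85 cm

85 cm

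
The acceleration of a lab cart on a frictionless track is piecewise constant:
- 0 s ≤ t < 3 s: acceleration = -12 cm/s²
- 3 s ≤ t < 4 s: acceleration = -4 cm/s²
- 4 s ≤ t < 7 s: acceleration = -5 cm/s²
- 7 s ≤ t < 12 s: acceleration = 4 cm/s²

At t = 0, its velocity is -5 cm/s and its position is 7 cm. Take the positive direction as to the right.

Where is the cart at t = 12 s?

On each constant-a segment, Δv = aΔt and Δx = v₀Δt + ½aΔt²; chain segment to segment.
0–3 s: v starts -5 cm/s; Δx = -5·3 + ½·-12·3² = -69 cm; v ends -41 cm/s.
3–4 s: v starts -41 cm/s; Δx = -41·1 + ½·-4·1² = -43 cm; v ends -45 cm/s.
4–7 s: v starts -45 cm/s; Δx = -45·3 + ½·-5·3² = -157.5 cm; v ends -60 cm/s.
7–12 s: v starts -60 cm/s; Δx = -60·5 + ½·4·5² = -250 cm; v ends -40 cm/s.
x(12) = 7 + Σ Δx = -512.5 cm.

-512.5 cm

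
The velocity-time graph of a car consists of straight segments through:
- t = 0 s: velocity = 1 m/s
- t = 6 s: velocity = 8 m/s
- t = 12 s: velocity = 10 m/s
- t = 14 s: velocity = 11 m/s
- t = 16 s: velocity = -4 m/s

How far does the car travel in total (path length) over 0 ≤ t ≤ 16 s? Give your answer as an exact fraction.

1667/15 m

Distance (not displacement) is the total path length: add the absolute areas under v-t.
0–6 s: |½(1 + 8)(6)| = 27 m
6–12 s: |½(8 + 10)(6)| = 54 m
12–14 s: |½(10 + 11)(2)| = 21 m
14–16 s: v = 0 at t = 232/15 s; triangle areas 121/15 + 16/15 = 137/15 m
Total distance = 1667/15 m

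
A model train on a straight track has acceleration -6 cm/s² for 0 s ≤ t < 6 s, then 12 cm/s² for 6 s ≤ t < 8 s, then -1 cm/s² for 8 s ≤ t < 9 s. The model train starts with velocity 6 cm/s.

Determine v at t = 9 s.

-7 cm/s

Δv equals the area under the a-t graph; then v = v₀ + Δv.
0–6 s: -6 × 6 = -36 cm/s
6–8 s: 12 × 2 = 24 cm/s
8–9 s: -1 × 1 = -1 cm/s
Δv = -13 cm/s, so v(9) = 6 + (-13) = -7 cm/s.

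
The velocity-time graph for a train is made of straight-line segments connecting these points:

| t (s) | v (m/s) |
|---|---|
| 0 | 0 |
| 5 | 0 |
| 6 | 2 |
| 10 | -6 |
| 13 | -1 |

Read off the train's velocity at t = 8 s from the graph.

On 6–10 s the graph is linear from 2 to -6 m/s: v(8) = 2 + (-6 − 2)·(8 − 6)/(10 − 6) = -2 m/s.

-2 m/s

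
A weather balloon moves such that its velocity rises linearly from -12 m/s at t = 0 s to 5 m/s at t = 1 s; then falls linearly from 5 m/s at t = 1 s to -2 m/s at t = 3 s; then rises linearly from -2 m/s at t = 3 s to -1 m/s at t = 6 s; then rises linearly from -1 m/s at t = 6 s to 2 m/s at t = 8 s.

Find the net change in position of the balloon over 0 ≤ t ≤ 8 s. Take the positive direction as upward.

Displacement is the signed area under the v-t curve.
0–1 s: ½(-12 + 5)(1) = -3.5 m
1–3 s: ½(5 + -2)(2) = 3 m
3–6 s: ½(-2 + -1)(3) = -4.5 m
6–8 s: ½(-1 + 2)(2) = 1 m
Net displacement = -4 m

-4 m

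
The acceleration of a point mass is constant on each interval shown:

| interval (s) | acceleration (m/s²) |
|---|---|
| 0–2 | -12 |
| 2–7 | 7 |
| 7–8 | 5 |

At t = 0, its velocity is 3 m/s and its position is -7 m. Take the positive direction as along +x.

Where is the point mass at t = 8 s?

On each constant-a segment, Δv = aΔt and Δx = v₀Δt + ½aΔt²; chain segment to segment.
0–2 s: v starts 3 m/s; Δx = 3·2 + ½·-12·2² = -18 m; v ends -21 m/s.
2–7 s: v starts -21 m/s; Δx = -21·5 + ½·7·5² = -17.5 m; v ends 14 m/s.
7–8 s: v starts 14 m/s; Δx = 14·1 + ½·5·1² = 16.5 m; v ends 19 m/s.
x(8) = -7 + Σ Δx = -26 m.

-26 m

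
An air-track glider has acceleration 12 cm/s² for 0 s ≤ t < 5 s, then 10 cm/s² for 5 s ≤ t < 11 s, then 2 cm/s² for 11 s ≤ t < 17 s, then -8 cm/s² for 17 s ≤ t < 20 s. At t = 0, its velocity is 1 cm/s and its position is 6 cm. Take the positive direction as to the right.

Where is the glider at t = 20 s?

On each constant-a segment, Δv = aΔt and Δx = v₀Δt + ½aΔt²; chain segment to segment.
0–5 s: v starts 1 cm/s; Δx = 1·5 + ½·12·5² = 155 cm; v ends 61 cm/s.
5–11 s: v starts 61 cm/s; Δx = 61·6 + ½·10·6² = 546 cm; v ends 121 cm/s.
11–17 s: v starts 121 cm/s; Δx = 121·6 + ½·2·6² = 762 cm; v ends 133 cm/s.
17–20 s: v starts 133 cm/s; Δx = 133·3 + ½·-8·3² = 363 cm; v ends 109 cm/s.
x(20) = 6 + Σ Δx = 1832 cm.

1832 cm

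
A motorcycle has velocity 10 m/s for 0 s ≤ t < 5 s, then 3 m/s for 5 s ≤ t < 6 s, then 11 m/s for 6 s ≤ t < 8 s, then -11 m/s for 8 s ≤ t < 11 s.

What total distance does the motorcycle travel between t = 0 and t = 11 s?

108 m

Distance (not displacement) is the total path length: add the absolute areas under v-t.
0–5 s: |10| × 5 = 50 m
5–6 s: |3| × 1 = 3 m
6–8 s: |11| × 2 = 22 m
8–11 s: |-11| × 3 = 33 m
Total distance = 108 m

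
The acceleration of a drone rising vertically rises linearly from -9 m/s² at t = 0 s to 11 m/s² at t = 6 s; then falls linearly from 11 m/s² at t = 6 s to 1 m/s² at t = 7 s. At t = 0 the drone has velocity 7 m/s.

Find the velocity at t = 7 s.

Δv equals the area under the a-t graph; then v = v₀ + Δv.
0–6 s: ½(-9 + 11)(6) = 6 m/s
6–7 s: ½(11 + 1)(1) = 6 m/s
Δv = 12 m/s, so v(7) = 7 + (12) = 19 m/s.

19 m/s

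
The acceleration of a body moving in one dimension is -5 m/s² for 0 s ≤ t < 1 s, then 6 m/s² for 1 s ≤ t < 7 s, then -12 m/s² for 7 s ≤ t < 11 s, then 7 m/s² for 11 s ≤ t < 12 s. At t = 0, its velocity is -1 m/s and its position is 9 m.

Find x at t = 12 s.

87 m

On each constant-a segment, Δv = aΔt and Δx = v₀Δt + ½aΔt²; chain segment to segment.
0–1 s: v starts -1 m/s; Δx = -1·1 + ½·-5·1² = -3.5 m; v ends -6 m/s.
1–7 s: v starts -6 m/s; Δx = -6·6 + ½·6·6² = 72 m; v ends 30 m/s.
7–11 s: v starts 30 m/s; Δx = 30·4 + ½·-12·4² = 24 m; v ends -18 m/s.
11–12 s: v starts -18 m/s; Δx = -18·1 + ½·7·1² = -14.5 m; v ends -11 m/s.
x(12) = 9 + Σ Δx = 87 m.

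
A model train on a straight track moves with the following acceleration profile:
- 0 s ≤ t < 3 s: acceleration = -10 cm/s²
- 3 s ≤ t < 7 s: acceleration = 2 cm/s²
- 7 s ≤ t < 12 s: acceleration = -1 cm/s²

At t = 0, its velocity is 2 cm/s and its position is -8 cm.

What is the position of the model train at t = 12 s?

On each constant-a segment, Δv = aΔt and Δx = v₀Δt + ½aΔt²; chain segment to segment.
0–3 s: v starts 2 cm/s; Δx = 2·3 + ½·-10·3² = -39 cm; v ends -28 cm/s.
3–7 s: v starts -28 cm/s; Δx = -28·4 + ½·2·4² = -96 cm; v ends -20 cm/s.
7–12 s: v starts -20 cm/s; Δx = -20·5 + ½·-1·5² = -112.5 cm; v ends -25 cm/s.
x(12) = -8 + Σ Δx = -255.5 cm.

-255.5 cm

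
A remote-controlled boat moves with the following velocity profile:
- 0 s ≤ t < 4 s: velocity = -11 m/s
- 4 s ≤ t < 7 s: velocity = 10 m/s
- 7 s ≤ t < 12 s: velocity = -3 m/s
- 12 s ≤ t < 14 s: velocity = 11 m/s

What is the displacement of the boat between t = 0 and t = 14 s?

-7 m

Net displacement equals the area under the velocity-time graph (areas below the axis count negative).
0–4 s: -11 × 4 = -44 m
4–7 s: 10 × 3 = 30 m
7–12 s: -3 × 5 = -15 m
12–14 s: 11 × 2 = 22 m
Net displacement = -7 m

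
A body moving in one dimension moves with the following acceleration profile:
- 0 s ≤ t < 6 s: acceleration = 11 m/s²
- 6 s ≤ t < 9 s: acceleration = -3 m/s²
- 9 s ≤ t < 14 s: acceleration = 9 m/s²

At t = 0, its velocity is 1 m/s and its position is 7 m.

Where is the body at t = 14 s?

On each constant-a segment, Δv = aΔt and Δx = v₀Δt + ½aΔt²; chain segment to segment.
0–6 s: v starts 1 m/s; Δx = 1·6 + ½·11·6² = 204 m; v ends 67 m/s.
6–9 s: v starts 67 m/s; Δx = 67·3 + ½·-3·3² = 187.5 m; v ends 58 m/s.
9–14 s: v starts 58 m/s; Δx = 58·5 + ½·9·5² = 402.5 m; v ends 103 m/s.
x(14) = 7 + Σ Δx = 801 m.

801 m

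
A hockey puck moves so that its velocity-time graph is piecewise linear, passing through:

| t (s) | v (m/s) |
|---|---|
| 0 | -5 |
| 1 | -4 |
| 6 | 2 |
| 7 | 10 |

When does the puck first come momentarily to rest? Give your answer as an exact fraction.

v changes sign on 1–6 s (from -4 to 2); the graph is linear there, so v = 0 at t = 1 + (4)·(6 − 1)/(2 − -4) = 13/3 s.

t = 13/3 s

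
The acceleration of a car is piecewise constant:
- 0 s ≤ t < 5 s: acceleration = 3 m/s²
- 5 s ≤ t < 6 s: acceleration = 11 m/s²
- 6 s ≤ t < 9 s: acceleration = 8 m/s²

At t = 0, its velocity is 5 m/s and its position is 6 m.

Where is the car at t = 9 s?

223 m

On each constant-a segment, Δv = aΔt and Δx = v₀Δt + ½aΔt²; chain segment to segment.
0–5 s: v starts 5 m/s; Δx = 5·5 + ½·3·5² = 62.5 m; v ends 20 m/s.
5–6 s: v starts 20 m/s; Δx = 20·1 + ½·11·1² = 25.5 m; v ends 31 m/s.
6–9 s: v starts 31 m/s; Δx = 31·3 + ½·8·3² = 129 m; v ends 55 m/s.
x(9) = 6 + Σ Δx = 223 m.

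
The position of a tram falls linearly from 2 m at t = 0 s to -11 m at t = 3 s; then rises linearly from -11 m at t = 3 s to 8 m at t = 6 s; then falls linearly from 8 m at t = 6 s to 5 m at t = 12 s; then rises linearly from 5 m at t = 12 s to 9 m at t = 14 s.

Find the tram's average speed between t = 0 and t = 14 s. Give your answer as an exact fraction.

39/14 m/s

Average speed = (total path length)/(elapsed time); on a piecewise-linear x-t graph the path length is Σ|Δx|.
0–3 s: |Δx| = |-11 − 2| = 13 m
3–6 s: |Δx| = |8 − -11| = 19 m
6–12 s: |Δx| = |5 − 8| = 3 m
12–14 s: |Δx| = |9 − 5| = 4 m
Total path = 39 m; average speed = 39/14 = 39/14 m/s.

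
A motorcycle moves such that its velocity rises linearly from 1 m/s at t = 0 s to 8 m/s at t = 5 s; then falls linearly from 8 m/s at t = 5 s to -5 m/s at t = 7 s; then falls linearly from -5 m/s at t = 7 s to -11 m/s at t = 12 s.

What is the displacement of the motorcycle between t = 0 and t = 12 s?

Net displacement equals the area under the velocity-time graph (areas below the axis count negative).
0–5 s: ½(1 + 8)(5) = 22.5 m
5–7 s: ½(8 + -5)(2) = 3 m
7–12 s: ½(-5 + -11)(5) = -40 m
Net displacement = -14.5 m

-14.5 m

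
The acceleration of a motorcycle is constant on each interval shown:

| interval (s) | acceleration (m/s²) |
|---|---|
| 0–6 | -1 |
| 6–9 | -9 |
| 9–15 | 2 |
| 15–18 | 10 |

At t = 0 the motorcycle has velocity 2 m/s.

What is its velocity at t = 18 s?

Δv equals the area under the a-t graph; then v = v₀ + Δv.
0–6 s: -1 × 6 = -6 m/s
6–9 s: -9 × 3 = -27 m/s
9–15 s: 2 × 6 = 12 m/s
15–18 s: 10 × 3 = 30 m/s
Δv = 9 m/s, so v(18) = 2 + (9) = 11 m/s.

11 m/s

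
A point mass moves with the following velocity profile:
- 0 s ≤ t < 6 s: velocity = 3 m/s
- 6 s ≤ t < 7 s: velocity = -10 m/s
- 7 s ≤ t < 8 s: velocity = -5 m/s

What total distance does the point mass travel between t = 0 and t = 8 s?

33 m

Total distance travelled is ∫|v| dt — sum the magnitudes of each area piece.
0–6 s: |3| × 6 = 18 m
6–7 s: |-10| × 1 = 10 m
7–8 s: |-5| × 1 = 5 m
Total distance = 33 m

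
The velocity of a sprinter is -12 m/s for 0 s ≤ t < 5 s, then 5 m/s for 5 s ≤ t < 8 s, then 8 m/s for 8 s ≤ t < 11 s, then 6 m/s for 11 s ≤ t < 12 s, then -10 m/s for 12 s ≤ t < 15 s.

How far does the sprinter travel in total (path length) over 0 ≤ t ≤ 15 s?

135 m

Distance (not displacement) is the total path length: add the absolute areas under v-t.
0–5 s: |-12| × 5 = 60 m
5–8 s: |5| × 3 = 15 m
8–11 s: |8| × 3 = 24 m
11–12 s: |6| × 1 = 6 m
12–15 s: |-10| × 3 = 30 m
Total distance = 135 m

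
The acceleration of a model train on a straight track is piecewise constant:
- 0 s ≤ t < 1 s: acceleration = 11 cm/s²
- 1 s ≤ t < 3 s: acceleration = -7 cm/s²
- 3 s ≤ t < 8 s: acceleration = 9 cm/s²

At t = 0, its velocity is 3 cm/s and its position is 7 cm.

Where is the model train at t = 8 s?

On each constant-a segment, Δv = aΔt and Δx = v₀Δt + ½aΔt²; chain segment to segment.
0–1 s: v starts 3 cm/s; Δx = 3·1 + ½·11·1² = 8.5 cm; v ends 14 cm/s.
1–3 s: v starts 14 cm/s; Δx = 14·2 + ½·-7·2² = 14 cm; v ends 0 cm/s.
3–8 s: v starts 0 cm/s; Δx = 0·5 + ½·9·5² = 112.5 cm; v ends 45 cm/s.
x(8) = 7 + Σ Δx = 142 cm.

142 cm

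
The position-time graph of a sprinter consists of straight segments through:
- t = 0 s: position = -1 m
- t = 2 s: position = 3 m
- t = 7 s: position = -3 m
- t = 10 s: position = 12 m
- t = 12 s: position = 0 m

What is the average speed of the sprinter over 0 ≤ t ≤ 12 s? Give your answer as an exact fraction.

37/12 m/s

Average speed = (total path length)/(elapsed time); on a piecewise-linear x-t graph the path length is Σ|Δx|.
0–2 s: |Δx| = |3 − -1| = 4 m
2–7 s: |Δx| = |-3 − 3| = 6 m
7–10 s: |Δx| = |12 − -3| = 15 m
10–12 s: |Δx| = |0 − 12| = 12 m
Total path = 37 m; average speed = 37/12 = 37/12 m/s.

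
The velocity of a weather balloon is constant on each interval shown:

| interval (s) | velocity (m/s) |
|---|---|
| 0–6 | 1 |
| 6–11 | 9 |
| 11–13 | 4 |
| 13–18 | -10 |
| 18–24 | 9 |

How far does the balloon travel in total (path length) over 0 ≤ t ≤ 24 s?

163 m

Distance (not displacement) is the total path length: add the absolute areas under v-t.
0–6 s: |1| × 6 = 6 m
6–11 s: |9| × 5 = 45 m
11–13 s: |4| × 2 = 8 m
13–18 s: |-10| × 5 = 50 m
18–24 s: |9| × 6 = 54 m
Total distance = 163 m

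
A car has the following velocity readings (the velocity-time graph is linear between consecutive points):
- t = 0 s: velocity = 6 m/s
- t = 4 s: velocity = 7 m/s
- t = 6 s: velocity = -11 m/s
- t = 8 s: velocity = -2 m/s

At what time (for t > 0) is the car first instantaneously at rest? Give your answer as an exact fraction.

v changes sign on 4–6 s (from 7 to -11); the graph is linear there, so v = 0 at t = 4 + (-7)·(6 − 4)/(-11 − 7) = 43/9 s.

t = 43/9 s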